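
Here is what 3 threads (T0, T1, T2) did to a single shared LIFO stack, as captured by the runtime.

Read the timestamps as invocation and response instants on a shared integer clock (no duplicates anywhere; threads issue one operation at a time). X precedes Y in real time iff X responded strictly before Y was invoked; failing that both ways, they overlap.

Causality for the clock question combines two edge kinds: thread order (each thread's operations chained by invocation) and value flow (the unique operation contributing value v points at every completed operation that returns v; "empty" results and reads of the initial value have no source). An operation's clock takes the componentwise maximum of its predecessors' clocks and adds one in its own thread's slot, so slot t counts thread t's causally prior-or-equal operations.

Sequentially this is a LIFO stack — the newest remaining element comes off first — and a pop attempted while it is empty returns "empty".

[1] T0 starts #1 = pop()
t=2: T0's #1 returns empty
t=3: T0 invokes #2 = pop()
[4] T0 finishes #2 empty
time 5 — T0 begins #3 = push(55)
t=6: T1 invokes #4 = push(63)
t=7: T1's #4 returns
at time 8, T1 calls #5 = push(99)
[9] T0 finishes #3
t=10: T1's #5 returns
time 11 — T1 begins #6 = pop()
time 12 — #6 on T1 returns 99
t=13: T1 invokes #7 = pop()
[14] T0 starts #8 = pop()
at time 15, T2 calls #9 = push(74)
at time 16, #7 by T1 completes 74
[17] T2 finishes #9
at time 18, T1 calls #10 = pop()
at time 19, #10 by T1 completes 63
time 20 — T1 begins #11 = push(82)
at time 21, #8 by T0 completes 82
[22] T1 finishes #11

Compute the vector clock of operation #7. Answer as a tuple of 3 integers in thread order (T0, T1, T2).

(0, 4, 1)

no predecessors for #9 (invoked 15): T2 increments from zero → (0, 0, 1)
no predecessors for #4 (invoked 6): T1 increments from zero → (0, 1, 0)
no predecessors for #1 (invoked 1): T0 increments from zero → (1, 0, 0)
merge at #5 (invoked 8): VC(#4)=(0, 1, 0), own-thread bump on T1 → (0, 2, 0)
merge at #2 (invoked 3): VC(#1)=(1, 0, 0), own-thread bump on T0 → (2, 0, 0)
merge at #6 (invoked 11): VC(#5)=(0, 2, 0), own-thread bump on T1 → (0, 3, 0)
merge at #3 (invoked 5): VC(#2)=(2, 0, 0), own-thread bump on T0 → (3, 0, 0)
merge at #7 (invoked 13): VC(#6)=(0, 3, 0), VC(#9)=(0, 0, 1), own-thread bump on T1 → (0, 4, 1)
merge at #10 (invoked 18): VC(#4)=(0, 1, 0), VC(#7)=(0, 4, 1), own-thread bump on T1 → (0, 5, 1)
merge at #11 (invoked 20): VC(#10)=(0, 5, 1), own-thread bump on T1 → (0, 6, 1)
merge at #8 (invoked 14): VC(#3)=(3, 0, 0), VC(#11)=(0, 6, 1), own-thread bump on T0 → (4, 6, 1)
target: VC(#7) = (0, 4, 1)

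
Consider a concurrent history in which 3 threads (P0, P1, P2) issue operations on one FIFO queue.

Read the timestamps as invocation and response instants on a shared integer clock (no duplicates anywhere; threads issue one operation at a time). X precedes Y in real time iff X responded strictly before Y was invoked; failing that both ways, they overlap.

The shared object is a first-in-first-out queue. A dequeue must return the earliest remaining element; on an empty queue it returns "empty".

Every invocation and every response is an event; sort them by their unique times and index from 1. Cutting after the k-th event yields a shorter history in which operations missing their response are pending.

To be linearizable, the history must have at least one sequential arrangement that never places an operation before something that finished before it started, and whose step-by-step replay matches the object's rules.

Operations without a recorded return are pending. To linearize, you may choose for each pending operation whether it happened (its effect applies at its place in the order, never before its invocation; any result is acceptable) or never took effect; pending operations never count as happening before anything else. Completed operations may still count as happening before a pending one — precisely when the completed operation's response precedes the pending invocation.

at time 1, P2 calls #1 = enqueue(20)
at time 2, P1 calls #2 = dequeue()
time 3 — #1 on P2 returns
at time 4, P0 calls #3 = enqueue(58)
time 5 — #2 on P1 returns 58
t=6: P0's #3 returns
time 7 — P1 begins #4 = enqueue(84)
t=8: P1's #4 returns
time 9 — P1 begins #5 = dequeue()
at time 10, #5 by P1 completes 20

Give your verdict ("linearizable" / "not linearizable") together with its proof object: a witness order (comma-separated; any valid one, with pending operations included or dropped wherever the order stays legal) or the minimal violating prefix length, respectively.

events 1..4 are fine; event 5 — the response of #2 at time 5 — makes the prefix non-linearizable
all 2 real-time-respecting orders fail — 2 completed FIFO queue operations, no legal replay
include/drop combinations of the 1 pending operation (#3) were all tried; none helps
e.g. #1, #2 (pending dropped): illegal at step 2, since #2 dequeue() → 58 cannot apply there
e.g. #2, #1 (pending dropped): illegal at step 1, since #2 dequeue() → 58 cannot apply there

not linearizable — minimal violating prefix: 5 events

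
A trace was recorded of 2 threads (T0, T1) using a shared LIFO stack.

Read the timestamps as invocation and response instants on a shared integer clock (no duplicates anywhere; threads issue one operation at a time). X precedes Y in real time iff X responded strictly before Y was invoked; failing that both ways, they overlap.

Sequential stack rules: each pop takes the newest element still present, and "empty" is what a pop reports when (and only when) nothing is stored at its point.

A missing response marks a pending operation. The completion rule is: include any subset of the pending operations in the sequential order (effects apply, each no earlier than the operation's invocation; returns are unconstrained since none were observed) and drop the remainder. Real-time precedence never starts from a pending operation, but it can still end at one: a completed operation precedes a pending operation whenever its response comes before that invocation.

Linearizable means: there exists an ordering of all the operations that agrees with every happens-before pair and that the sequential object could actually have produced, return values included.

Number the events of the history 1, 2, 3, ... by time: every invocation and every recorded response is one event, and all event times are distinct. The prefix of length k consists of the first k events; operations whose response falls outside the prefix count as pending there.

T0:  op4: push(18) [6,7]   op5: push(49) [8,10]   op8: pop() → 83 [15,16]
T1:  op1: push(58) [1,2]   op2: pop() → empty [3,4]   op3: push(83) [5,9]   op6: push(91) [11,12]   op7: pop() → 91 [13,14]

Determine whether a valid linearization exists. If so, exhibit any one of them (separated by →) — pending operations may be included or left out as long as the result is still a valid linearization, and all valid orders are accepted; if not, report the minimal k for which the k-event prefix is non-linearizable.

not linearizable — minimal violating prefix: 4 events

through event 3 a valid linearization exists; event 4 (op2 responding at time 4) ends that
the sole real-time-consistent order of 2 completed operations fails the LIFO stack replay
sample order op1, op2 stalls at step 2 — op2 pop() → empty has no legal effect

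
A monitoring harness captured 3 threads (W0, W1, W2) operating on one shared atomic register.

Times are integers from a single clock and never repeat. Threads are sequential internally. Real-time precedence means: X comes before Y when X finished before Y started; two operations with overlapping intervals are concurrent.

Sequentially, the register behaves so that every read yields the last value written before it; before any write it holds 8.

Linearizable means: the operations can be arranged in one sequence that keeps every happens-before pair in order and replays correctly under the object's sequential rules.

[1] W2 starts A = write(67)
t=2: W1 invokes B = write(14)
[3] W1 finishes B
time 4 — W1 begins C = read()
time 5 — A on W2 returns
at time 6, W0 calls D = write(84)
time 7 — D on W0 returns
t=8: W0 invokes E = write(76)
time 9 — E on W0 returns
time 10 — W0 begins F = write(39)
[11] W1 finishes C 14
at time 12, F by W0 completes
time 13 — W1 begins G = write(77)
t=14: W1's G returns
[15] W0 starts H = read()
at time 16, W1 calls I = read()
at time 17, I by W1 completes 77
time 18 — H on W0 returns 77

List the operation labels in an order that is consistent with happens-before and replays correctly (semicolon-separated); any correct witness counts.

after step 1 (A write(67)): value 67
after step 2 (B write(14)): value 14
after step 3 (C read() → 14): value 14
after step 4 (D write(84)): value 84
after step 5 (E write(76)): value 76
after step 6 (F write(39)): value 39
after step 7 (G write(77)): value 77
after step 8 (H read() → 77): value 77
after step 9 (I read() → 77): value 77

A; B; C; D; E; F; G; H; I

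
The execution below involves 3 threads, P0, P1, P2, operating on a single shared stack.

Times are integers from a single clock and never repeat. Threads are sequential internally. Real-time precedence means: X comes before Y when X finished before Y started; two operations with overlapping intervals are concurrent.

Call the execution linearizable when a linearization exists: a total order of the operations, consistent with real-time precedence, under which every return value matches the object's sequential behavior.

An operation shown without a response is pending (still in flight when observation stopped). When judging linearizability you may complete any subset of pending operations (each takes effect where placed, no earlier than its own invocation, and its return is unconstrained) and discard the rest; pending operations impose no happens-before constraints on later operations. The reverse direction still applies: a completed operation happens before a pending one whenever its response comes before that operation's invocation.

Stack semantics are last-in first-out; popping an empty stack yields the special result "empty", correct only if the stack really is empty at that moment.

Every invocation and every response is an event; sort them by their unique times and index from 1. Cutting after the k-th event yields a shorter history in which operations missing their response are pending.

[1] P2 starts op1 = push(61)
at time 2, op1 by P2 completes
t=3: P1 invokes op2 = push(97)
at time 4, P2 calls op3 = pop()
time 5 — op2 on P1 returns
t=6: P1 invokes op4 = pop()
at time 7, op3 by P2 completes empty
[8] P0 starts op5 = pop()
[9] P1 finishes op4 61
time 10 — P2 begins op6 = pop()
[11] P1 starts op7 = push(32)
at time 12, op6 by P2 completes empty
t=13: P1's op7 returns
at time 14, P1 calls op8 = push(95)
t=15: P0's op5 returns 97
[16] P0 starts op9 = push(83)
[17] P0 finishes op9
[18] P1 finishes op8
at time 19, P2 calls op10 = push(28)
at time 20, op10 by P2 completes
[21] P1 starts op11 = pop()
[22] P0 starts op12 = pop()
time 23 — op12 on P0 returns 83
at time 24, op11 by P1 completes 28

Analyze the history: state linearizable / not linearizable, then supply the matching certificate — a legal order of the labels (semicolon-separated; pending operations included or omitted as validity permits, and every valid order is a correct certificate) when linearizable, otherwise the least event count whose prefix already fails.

not linearizable — minimal violating prefix: 7 events

through event 6 a valid linearization exists; event 7 (op3 responding at time 7) ends that
the 3 completed operations admit 2 real-time orders; each fails the stack replay
completion choices over the 1 pending operation (op4) were checked; none helps
one such order, op1, op2, op3 (pending dropped), breaks at step 3 where op3 pop() → empty is illegal
one such order, op1, op3, op2 (pending dropped), breaks at step 2 where op3 pop() → empty is illegal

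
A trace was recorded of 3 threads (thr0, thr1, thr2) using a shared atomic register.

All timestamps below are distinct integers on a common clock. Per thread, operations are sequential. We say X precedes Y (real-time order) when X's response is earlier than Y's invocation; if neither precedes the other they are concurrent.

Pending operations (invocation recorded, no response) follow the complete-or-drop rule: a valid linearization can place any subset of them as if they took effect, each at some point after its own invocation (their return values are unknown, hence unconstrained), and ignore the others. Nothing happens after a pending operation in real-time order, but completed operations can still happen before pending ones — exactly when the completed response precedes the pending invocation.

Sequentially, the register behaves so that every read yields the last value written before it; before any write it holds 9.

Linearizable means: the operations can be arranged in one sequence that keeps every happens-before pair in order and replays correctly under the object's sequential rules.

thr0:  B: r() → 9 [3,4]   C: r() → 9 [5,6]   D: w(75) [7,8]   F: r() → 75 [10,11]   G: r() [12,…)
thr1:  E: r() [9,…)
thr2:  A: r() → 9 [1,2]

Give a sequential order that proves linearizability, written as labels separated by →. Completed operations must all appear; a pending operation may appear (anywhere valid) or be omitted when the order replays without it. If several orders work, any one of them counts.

A → B → C → D → E → F

1. A r() → 9, leaving value 9
2. B r() → 9, leaving value 9
3. C r() → 9, leaving value 9
4. D w(75), leaving value 75
5. E r() (pending, included), leaving value 75
6. F r() → 75, leaving value 75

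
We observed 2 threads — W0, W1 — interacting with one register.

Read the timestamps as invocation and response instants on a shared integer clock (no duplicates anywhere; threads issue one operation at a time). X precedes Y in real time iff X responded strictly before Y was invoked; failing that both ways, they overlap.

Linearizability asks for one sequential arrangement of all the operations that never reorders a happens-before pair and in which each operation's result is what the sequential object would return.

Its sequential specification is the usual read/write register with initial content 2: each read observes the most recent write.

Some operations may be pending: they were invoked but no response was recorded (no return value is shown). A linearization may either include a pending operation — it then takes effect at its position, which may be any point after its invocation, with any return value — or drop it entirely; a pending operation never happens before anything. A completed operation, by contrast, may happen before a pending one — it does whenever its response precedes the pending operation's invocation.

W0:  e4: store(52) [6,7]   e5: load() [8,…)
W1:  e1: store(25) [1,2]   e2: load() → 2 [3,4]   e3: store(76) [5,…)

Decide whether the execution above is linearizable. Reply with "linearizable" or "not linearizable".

not linearizable

events 1..3 are fine; event 4 — the response of e2 at time 4 — makes the prefix non-linearizable
the sole real-time-consistent order of 2 completed operations fails the register replay
for example e1, e2 fails at step 2: e2 load() → 2 is not legal there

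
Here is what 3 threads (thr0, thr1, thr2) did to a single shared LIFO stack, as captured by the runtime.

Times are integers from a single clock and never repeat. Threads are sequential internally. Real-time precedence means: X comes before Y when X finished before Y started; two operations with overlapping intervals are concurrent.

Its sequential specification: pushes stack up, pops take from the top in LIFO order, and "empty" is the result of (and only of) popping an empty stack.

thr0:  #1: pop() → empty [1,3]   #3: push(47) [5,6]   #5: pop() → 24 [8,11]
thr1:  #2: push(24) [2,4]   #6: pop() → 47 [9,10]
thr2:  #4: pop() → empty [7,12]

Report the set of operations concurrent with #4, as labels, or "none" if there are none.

#4 runs from 7 to 12; window-overlapping ops are concurrent
#1 [1,3]: before
#2 [2,4]: before
#3 [5,6]: before
#5 [8,11]: concurrent
#6 [9,10]: concurrent

#5, #6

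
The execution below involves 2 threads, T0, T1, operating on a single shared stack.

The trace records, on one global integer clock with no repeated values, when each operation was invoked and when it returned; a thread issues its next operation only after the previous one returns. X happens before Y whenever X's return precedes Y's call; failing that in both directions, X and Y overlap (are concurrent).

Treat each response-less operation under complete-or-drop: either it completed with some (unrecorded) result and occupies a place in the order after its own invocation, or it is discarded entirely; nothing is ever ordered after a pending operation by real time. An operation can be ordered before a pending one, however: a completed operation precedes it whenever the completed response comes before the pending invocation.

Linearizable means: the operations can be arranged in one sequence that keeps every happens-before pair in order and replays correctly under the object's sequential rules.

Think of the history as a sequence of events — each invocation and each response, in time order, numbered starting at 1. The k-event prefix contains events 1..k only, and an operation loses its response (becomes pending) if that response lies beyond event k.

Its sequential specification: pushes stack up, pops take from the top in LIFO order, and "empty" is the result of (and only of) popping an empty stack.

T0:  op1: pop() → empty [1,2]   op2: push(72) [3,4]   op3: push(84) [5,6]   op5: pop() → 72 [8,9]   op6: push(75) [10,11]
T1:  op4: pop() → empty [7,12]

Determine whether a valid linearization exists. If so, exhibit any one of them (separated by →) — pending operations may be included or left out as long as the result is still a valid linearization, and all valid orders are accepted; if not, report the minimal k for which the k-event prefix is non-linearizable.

cut after 11 events: linearizable; cut after 12 events (op4 responds, time 12): not linearizable
the 6 completed operations admit 3 real-time orders; each fails the stack replay
take op1, op2, op3, op4, op5, op6: step 4 already fails, because op4 pop() → empty cannot occur there
take op1, op2, op3, op5, op4, op6: step 4 already fails, because op5 pop() → 72 cannot occur there

not linearizable — minimal violating prefix: 12 events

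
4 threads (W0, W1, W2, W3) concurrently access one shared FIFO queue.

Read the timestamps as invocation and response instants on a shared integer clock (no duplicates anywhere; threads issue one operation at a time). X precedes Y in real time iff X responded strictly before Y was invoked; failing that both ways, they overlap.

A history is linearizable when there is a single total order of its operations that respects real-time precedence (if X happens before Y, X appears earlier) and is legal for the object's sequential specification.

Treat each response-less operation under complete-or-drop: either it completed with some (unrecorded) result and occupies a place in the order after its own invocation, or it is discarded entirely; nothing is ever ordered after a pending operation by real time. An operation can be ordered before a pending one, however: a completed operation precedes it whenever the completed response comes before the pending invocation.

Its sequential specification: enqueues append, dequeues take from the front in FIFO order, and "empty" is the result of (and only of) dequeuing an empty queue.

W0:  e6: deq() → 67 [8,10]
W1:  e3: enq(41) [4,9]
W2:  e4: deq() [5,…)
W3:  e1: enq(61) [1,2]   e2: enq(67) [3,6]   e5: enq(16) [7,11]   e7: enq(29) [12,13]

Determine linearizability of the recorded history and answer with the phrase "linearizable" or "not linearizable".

one valid linearization: e1, e2, e3, e4, e5, e6, e7
step 1: e1 enq(61) — queue <61>
step 2: e2 enq(67) — queue <61,67>
step 3: e3 enq(41) — queue <61,67,41>
step 4: e4 deq() (pending, included) — queue <67,41>
step 5: e5 enq(16) — queue <67,41,16>
step 6: e6 deq() → 67 — queue <41,16>
step 7: e7 enq(29) — queue <41,16,29>

linearizable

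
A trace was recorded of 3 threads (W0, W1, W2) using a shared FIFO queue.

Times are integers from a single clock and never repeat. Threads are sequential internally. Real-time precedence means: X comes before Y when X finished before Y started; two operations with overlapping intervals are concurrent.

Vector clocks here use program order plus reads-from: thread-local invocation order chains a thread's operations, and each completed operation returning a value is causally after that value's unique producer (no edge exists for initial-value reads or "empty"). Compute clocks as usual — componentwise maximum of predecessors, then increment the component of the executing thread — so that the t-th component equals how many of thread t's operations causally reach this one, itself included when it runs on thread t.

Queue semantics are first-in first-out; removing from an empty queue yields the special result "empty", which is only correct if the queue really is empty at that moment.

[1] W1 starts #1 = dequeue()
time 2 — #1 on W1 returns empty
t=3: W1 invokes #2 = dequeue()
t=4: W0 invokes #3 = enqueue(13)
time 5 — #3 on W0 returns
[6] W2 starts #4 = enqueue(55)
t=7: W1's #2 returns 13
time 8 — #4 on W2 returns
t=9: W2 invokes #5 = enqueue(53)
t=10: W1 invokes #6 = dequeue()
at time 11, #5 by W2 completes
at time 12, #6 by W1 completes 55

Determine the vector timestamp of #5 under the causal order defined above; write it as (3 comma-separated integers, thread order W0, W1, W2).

(0, 0, 2)

no predecessors for #4 (invoked 6): W2 increments from zero → (0, 0, 1)
no predecessors for #1 (invoked 1): W1 increments from zero → (0, 1, 0)
no predecessors for #3 (invoked 4): W0 increments from zero → (1, 0, 0)
from VC(#4)=(0, 0, 1), #5 (invoked 9) maxes components and bumps W2 → (0, 0, 2)
from VC(#1)=(0, 1, 0), VC(#3)=(1, 0, 0), #2 (invoked 3) maxes components and bumps W1 → (1, 2, 0)
from VC(#2)=(1, 2, 0), VC(#4)=(0, 0, 1), #6 (invoked 10) maxes components and bumps W1 → (1, 3, 1)
target: VC(#5) = (0, 0, 2)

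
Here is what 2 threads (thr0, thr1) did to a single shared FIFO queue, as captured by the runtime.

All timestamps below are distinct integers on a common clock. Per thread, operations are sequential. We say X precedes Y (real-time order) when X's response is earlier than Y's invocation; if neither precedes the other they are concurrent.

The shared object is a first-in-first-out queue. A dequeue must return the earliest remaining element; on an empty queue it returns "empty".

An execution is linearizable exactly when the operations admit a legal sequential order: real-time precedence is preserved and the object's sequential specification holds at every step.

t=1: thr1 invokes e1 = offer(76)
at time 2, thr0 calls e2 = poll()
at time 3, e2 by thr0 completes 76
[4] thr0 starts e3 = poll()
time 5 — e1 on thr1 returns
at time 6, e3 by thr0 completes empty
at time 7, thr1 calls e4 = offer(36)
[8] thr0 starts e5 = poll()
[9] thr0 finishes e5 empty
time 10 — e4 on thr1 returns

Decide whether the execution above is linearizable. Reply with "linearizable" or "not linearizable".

linearizable

a witness: e1, e2, e3, e5, e4
1. e1 offer(76), leaving queue <76>
2. e2 poll() → 76, leaving queue <>
3. e3 poll() → empty, leaving queue <>
4. e5 poll() → empty, leaving queue <>
5. e4 offer(36), leaving queue <36>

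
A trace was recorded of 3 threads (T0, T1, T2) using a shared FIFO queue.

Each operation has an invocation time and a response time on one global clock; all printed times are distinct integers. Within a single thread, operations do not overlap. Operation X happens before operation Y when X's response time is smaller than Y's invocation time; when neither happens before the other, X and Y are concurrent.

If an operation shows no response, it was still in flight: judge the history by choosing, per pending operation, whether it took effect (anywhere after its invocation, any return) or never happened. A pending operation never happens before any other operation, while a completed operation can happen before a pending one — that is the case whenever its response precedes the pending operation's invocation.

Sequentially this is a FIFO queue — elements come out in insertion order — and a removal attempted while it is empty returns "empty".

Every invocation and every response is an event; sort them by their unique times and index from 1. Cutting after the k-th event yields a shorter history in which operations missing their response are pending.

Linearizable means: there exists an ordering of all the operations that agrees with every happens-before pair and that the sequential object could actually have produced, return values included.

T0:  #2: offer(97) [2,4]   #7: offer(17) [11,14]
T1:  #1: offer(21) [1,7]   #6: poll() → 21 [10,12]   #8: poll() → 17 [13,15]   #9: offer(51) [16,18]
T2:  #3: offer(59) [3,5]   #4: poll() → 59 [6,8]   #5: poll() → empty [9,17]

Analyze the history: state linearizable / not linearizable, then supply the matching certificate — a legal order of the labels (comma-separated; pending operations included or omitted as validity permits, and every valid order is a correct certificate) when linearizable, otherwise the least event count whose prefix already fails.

not linearizable — minimal violating prefix: 17 events

prefix check: 1..16 passes, 1..17 fails once #5's time-17 response joins
the 8 completed operations admit 96 real-time orders; each fails the FIFO queue replay
include/drop combinations of the 1 pending operation (#9) were all tried; none helps
sample order #1, #2, #3, #4, #5, #6, #7, #8 (pending dropped) stalls at step 4 — #4 poll() → 59 has no legal effect
sample order #1, #2, #3, #4, #5, #6, #8, #7 (pending dropped) stalls at step 4 — #4 poll() → 59 has no legal effect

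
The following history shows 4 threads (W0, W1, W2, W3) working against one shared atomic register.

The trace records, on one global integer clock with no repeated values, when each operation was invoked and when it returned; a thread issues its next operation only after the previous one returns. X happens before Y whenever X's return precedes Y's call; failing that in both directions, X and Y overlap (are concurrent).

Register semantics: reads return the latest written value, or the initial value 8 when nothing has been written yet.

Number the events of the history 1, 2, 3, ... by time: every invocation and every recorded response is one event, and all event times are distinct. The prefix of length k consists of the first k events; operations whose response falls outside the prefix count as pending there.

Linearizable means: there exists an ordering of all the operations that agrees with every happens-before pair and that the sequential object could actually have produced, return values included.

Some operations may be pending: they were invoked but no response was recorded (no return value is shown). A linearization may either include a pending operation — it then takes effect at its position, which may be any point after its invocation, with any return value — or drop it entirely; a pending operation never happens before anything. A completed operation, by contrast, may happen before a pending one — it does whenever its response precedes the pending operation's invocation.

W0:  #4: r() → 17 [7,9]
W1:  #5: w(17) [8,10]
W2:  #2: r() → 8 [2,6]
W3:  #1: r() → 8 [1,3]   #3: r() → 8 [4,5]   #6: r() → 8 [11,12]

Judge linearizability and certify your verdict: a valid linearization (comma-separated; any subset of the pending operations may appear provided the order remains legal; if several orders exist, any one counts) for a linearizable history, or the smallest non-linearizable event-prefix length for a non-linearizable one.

not linearizable — minimal violating prefix: 12 events

cut after 11 events: linearizable; cut after 12 events (#6 responds, time 12): not linearizable
no legal order exists: 6 real-time-consistent candidates over 6 completed atomic register operations, all rejected
e.g. #1, #2, #3, #4, #5, #6: illegal at step 4, since #4 r() → 17 cannot apply there
e.g. #1, #2, #3, #5, #4, #6: illegal at step 6, since #6 r() → 8 cannot apply there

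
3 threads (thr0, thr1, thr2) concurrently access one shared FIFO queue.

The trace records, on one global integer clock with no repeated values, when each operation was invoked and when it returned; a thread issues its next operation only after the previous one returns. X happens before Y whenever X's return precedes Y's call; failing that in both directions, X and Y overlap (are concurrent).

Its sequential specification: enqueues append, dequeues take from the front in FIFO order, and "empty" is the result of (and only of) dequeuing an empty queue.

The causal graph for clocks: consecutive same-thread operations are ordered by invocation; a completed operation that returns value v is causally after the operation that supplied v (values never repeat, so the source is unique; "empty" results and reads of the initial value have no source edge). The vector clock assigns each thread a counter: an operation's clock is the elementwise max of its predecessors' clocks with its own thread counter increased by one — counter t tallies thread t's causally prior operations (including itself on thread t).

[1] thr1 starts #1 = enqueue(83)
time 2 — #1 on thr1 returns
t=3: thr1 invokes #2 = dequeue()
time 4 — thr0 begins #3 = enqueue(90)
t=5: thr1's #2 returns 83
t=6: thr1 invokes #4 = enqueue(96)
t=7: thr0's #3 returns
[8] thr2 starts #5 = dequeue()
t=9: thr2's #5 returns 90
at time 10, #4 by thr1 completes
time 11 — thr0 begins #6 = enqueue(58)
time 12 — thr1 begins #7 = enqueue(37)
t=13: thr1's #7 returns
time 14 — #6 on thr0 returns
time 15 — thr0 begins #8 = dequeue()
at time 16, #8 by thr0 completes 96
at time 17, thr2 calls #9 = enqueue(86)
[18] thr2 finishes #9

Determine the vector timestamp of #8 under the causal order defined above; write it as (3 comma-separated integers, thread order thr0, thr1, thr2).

(3, 3, 0)

root op #1, invoked 1: fresh clock plus thr1's own tick → (0, 1, 0)
root op #3, invoked 4: fresh clock plus thr0's own tick → (1, 0, 0)
merge at #2 (invoked 3): VC(#1)=(0, 1, 0), own-thread bump on thr1 → (0, 2, 0)
merge at #5 (invoked 8): VC(#3)=(1, 0, 0), own-thread bump on thr2 → (1, 0, 1)
merge at #6 (invoked 11): VC(#3)=(1, 0, 0), own-thread bump on thr0 → (2, 0, 0)
merge at #4 (invoked 6): VC(#2)=(0, 2, 0), own-thread bump on thr1 → (0, 3, 0)
merge at #9 (invoked 17): VC(#5)=(1, 0, 1), own-thread bump on thr2 → (1, 0, 2)
merge at #7 (invoked 12): VC(#4)=(0, 3, 0), own-thread bump on thr1 → (0, 4, 0)
merge at #8 (invoked 15): VC(#4)=(0, 3, 0), VC(#6)=(2, 0, 0), own-thread bump on thr0 → (3, 3, 0)
target: VC(#8) = (3, 3, 0)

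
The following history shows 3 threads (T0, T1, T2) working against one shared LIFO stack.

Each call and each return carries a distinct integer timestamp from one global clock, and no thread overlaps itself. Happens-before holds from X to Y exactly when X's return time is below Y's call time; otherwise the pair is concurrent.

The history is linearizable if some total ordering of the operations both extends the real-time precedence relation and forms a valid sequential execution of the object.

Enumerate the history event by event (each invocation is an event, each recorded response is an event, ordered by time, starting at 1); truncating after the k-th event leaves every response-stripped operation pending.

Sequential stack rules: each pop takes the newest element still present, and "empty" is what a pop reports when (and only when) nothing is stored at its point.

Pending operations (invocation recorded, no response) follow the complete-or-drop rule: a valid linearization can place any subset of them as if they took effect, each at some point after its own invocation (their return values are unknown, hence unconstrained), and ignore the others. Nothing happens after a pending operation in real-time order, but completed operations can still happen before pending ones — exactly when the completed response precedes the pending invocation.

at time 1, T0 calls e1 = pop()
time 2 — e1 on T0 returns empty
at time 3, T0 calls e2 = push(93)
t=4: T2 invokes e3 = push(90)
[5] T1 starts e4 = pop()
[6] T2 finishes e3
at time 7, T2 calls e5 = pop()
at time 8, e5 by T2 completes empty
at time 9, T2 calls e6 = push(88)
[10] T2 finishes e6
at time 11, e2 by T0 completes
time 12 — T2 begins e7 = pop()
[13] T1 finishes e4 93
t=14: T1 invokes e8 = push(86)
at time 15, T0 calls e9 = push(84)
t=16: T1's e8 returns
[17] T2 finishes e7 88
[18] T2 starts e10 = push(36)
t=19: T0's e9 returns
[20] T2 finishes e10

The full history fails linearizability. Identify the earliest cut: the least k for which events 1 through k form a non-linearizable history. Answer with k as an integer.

13

a valid linearization of events 1..12 exists, for instance e1, e3, e4, e5, e2, e6:
step 1: e1 pop() → empty — stack <>
step 2: e3 push(90) — stack <90>
step 3: e4 pop() (pending, included) — stack <>
step 4: e5 pop() → empty — stack <>
step 5: e2 push(93) — stack <93>
step 6: e6 push(88) — stack <93,88>
once event 13 joins (e4's response, time 13), exhaustive search finds no witness
including or dropping the 1 pending operation (e7) in any combination fails
one such order, e1, e2, e3, e4, e5, e6 (pending dropped), breaks at step 4 where e4 pop() → 93 is illegal
one such order, e1, e2, e3, e5, e4, e6 (pending dropped), breaks at step 4 where e5 pop() → empty is illegal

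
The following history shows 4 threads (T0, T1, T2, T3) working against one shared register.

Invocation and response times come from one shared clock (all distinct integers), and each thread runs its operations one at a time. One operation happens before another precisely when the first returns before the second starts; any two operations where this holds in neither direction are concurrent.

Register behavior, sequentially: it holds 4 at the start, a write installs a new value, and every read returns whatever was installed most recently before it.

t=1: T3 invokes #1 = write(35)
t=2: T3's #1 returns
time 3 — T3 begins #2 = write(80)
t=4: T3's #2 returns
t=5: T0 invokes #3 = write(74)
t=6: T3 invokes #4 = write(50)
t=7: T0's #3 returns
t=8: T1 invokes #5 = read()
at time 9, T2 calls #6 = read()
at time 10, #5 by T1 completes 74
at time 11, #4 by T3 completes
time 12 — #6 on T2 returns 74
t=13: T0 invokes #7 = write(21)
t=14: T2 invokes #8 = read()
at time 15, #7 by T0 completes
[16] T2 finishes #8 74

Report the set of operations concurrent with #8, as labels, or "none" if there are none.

overlap test against #8 [14,16]: concurrent iff the interval meets 14..16
#1 [1,2]: before
#2 [3,4]: before
#3 [5,7]: before
#4 [6,11]: before
#5 [8,10]: before
#6 [9,12]: before
#7 [13,15]: concurrent

#7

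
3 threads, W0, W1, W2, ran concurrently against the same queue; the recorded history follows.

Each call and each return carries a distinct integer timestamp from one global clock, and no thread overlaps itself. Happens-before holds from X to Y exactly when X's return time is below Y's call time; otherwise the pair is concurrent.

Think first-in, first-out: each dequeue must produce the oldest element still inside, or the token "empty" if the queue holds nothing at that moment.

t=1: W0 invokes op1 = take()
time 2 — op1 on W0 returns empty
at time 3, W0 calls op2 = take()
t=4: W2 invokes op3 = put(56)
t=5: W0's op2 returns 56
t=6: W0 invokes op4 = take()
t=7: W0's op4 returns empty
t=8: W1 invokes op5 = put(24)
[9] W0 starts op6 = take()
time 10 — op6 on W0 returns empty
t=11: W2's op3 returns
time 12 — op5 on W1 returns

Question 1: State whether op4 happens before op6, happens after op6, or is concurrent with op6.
op4 spans [6,7], op6 spans [9,10]
resp(op4)=7 < inv(op6)=9

before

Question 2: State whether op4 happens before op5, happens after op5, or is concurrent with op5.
op4 spans [6,7], op5 spans [8,12]
resp(op4)=7 < inv(op5)=8

before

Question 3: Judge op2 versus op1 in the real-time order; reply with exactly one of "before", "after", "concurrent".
op2 spans [3,5], op1 spans [1,2]
resp(op1)=2 < inv(op2)=3

after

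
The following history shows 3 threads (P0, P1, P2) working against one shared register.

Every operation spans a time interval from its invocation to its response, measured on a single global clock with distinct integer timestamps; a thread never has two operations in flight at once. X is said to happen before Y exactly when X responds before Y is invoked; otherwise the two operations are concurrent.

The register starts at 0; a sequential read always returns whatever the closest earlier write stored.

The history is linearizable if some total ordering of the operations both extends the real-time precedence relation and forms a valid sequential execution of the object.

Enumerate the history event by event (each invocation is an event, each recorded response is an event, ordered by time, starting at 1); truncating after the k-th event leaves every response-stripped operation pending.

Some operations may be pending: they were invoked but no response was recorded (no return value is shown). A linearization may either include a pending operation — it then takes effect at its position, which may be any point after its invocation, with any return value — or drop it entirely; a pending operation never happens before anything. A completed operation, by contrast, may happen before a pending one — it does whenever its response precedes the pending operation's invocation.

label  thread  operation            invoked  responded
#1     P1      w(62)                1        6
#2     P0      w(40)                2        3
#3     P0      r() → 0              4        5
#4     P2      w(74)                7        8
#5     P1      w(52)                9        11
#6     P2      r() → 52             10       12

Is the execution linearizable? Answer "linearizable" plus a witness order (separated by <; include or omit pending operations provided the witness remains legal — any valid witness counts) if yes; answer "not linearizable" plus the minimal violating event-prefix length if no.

not linearizable — minimal violating prefix: 5 events

the violation lands at event 5, #3's response at time 5: events 1..4 linearize, events 1..5 do not
one real-time candidate order over the 2 completed operations — the register replay rejects it
include/drop combinations of the 1 pending operation (#1) were all tried; none helps
one such order, #2, #3 (pending dropped), breaks at step 2 where #3 r() → 0 is illegal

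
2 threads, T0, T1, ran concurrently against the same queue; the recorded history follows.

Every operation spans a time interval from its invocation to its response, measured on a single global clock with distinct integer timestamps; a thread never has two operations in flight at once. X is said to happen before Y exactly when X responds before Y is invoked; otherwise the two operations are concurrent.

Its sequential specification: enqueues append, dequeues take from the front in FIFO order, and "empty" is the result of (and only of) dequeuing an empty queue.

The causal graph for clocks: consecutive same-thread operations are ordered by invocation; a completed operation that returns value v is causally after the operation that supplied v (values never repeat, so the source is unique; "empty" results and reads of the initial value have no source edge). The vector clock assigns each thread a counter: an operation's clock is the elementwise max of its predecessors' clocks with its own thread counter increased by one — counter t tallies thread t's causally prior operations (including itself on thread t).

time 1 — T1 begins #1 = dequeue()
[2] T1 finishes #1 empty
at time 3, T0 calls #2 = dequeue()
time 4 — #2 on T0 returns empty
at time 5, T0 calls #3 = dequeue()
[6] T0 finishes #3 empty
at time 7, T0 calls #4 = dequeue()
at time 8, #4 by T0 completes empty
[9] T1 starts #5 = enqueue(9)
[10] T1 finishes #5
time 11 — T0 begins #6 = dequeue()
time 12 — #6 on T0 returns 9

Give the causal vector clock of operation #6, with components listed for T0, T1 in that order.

invoked at 1, #1 has no predecessors; its own T1 bump gives (0, 1)
invoked at 3, #2 has no predecessors; its own T0 bump gives (1, 0)
VC(#5, invoked at 9): max of VC(#1)=(0, 1), then +1 on thread T1 → (0, 2)
VC(#3, invoked at 5): max of VC(#2)=(1, 0), then +1 on thread T0 → (2, 0)
VC(#4, invoked at 7): max of VC(#3)=(2, 0), then +1 on thread T0 → (3, 0)
VC(#6, invoked at 11): max of VC(#4)=(3, 0), VC(#5)=(0, 2), then +1 on thread T0 → (4, 2)
target: VC(#6) = (4, 2)

(4, 2)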